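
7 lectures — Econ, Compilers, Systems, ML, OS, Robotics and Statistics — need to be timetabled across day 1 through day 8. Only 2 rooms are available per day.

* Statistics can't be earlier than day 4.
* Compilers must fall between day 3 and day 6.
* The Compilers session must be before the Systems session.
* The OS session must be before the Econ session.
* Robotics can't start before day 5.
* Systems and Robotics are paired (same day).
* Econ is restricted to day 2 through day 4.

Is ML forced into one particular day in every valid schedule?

No

ML can be day 1 (e.g. OS in day 1, Systems in day 5, Compilers in day 3, Statistics in day 4, Econ in day 2, Robotics in day 5, ML in day 1) or day 2 (e.g. ML -> day 2, Econ -> day 2, OS -> day 1, Robotics -> day 5, Compilers -> day 3, Systems -> day 5, Statistics -> day 4).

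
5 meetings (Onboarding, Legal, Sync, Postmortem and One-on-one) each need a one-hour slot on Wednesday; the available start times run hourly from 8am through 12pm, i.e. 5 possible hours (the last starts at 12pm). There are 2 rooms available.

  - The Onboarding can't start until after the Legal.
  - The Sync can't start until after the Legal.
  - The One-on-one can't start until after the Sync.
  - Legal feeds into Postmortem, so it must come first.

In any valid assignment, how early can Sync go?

Precedence pushes Sync to at least 9am; downstream work caps Sync at 11am.
Sync at 9am is achievable: Legal in 8am; Sync in 9am; One-on-one in 10am; Onboarding in 9am; Postmortem in 10am.

9am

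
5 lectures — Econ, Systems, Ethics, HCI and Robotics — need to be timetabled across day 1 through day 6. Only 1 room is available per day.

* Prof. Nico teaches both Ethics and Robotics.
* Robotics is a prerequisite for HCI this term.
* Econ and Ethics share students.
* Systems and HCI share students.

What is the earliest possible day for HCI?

Precedence pushes HCI to at least day 2.
HCI at day 2 is achievable: Econ=day 3; HCI=day 2; Robotics=day 1; Systems=day 4; Ethics=day 5.

day 2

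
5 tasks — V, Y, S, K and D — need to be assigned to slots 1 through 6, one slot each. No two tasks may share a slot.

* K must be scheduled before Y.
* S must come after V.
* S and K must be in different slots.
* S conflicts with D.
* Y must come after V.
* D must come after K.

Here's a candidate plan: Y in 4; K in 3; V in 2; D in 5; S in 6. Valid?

Yes

Y must come after V — holds.
S must come after V — holds.
No two tasks may share a slot — holds.
S conflicts with D — holds.
D must come after K — holds.
S and K must be in different slots — holds.
K must be scheduled before Y — holds.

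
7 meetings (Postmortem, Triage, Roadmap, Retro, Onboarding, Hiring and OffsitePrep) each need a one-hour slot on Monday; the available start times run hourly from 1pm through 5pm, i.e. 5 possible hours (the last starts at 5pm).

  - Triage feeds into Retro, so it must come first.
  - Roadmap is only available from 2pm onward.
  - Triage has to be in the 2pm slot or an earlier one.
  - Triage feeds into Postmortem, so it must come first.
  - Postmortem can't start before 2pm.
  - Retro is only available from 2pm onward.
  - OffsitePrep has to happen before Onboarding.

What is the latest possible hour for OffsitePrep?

Downstream work caps OffsitePrep at 4pm.
OffsitePrep at 4pm is achievable: Onboarding in 5pm; Hiring in 1pm; Postmortem in 2pm; Roadmap in 2pm; OffsitePrep in 4pm; Triage in 1pm; Retro in 2pm.

4pm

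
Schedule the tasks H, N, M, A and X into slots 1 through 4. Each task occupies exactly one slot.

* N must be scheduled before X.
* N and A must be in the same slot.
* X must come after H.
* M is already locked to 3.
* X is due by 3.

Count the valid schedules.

Splitting on H: it can be 1 (3), 2 (2). Listing each branch's schedules as (N, M, A, X):
H=1: (1,3,1,2) (1,3,1,3) (2,3,2,3) — 3.
H=2: (1,3,1,3) (2,3,2,3) — 2.
Summing: 3 + 2 = 5.

5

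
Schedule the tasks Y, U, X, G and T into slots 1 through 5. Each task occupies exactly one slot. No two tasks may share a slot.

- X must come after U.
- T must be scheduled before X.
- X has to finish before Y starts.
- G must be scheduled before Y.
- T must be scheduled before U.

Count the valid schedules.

4

Enumerating: T -> 1, G -> 4, Y -> 5, X -> 3, U -> 2 | Y in 5; U in 2; T in 1; G in 3; X in 4 | Y -> 5, T -> 1, U -> 3, X -> 4, G -> 2 | U -> 3, T -> 2, G -> 1, Y -> 5, X -> 4.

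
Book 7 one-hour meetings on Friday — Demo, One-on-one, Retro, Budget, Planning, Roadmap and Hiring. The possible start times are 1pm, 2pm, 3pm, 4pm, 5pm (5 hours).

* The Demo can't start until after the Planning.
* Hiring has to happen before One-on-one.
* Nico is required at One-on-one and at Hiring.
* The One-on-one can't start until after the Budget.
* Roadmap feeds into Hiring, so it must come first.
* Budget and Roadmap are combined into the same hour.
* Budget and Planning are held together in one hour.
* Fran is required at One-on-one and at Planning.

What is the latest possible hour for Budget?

3pm

Budget must be in the same hour as Roadmap, which can't be after 3pm, so Budget is at most 3pm.
Budget at 3pm is achievable: Demo -> 4pm, Planning -> 3pm, One-on-one -> 5pm, Budget -> 3pm, Roadmap -> 3pm, Retro -> 1pm, Hiring -> 4pm.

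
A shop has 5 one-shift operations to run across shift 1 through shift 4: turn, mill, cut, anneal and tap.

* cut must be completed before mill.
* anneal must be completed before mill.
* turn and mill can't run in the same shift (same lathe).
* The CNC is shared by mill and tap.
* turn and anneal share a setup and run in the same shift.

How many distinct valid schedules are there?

42

Splitting on turn: it can be shift 1 (18), shift 2 (15), shift 3 (9). Listing each branch's schedules as (mill, cut, anneal, tap) by shift number:
turn=shift 1: (2,1,1,1) (2,1,1,3) (2,1,1,4) (3,1,1,1) (3,1,1,2) (3,1,1,4) (3,2,1,1) (3,2,1,2) (3,2,1,4) (4,1,1,1) (4,1,1,2) (4,1,1,3) (4,2,1,1) (4,2,1,2) (4,2,1,3) (4,3,1,1) (4,3,1,2) (4,3,1,3) — 18.
turn=shift 2: (3,1,2,1) (3,1,2,2) (3,1,2,4) (3,2,2,1) (3,2,2,2) (3,2,2,4) (4,1,2,1) (4,1,2,2) (4,1,2,3) (4,2,2,1) (4,2,2,2) (4,2,2,3) (4,3,2,1) (4,3,2,2) (4,3,2,3) — 15.
turn=shift 3: (4,1,3,1) (4,1,3,2) (4,1,3,3) (4,2,3,1) (4,2,3,2) (4,2,3,3) (4,3,3,1) (4,3,3,2) (4,3,3,3) — 9.
Summing: 18 + 15 + 9 = 42.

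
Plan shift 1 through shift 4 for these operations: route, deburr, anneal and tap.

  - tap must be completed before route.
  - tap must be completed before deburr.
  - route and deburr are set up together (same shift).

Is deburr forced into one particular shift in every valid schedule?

deburr can be shift 2 (e.g. anneal -> shift 1; deburr -> shift 2; tap -> shift 1; route -> shift 2) or shift 3 (e.g. route in shift 3, tap in shift 1, anneal in shift 1, deburr in shift 3).

No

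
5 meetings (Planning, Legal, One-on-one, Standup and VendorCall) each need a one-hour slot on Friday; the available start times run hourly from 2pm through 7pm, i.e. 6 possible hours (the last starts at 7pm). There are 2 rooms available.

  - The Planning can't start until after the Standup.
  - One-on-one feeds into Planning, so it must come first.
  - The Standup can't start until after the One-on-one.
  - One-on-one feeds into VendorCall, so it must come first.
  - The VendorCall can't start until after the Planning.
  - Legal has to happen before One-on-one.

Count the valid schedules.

Splitting on Planning: it can be 5pm (2), 6pm (4). Listing each branch's schedules as (Legal, One-on-one, Standup, VendorCall):
Planning=5pm: (2pm,3pm,4pm,6pm) (2pm,3pm,4pm,7pm) — 2.
Planning=6pm: (2pm,3pm,4pm,7pm) (2pm,3pm,5pm,7pm) (2pm,4pm,5pm,7pm) (3pm,4pm,5pm,7pm) — 4.
Summing: 2 + 4 = 6.

6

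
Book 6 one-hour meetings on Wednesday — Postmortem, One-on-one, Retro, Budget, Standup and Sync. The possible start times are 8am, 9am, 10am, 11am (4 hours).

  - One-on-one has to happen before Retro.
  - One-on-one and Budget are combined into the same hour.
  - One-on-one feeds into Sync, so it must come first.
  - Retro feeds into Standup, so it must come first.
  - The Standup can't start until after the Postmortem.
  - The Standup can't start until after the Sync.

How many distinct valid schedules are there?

17

Splitting on Postmortem: it can be 8am (6), 9am (6), 10am (5). Listing each branch's schedules as (One-on-one, Retro, Budget, Standup, Sync):
Postmortem=8am: (8am,9am,8am,10am,9am) (8am,9am,8am,11am,9am) (8am,9am,8am,11am,10am) (8am,10am,8am,11am,9am) (8am,10am,8am,11am,10am) (9am,10am,9am,11am,10am) — 6.
Postmortem=9am: (8am,9am,8am,10am,9am) (8am,9am,8am,11am,9am) (8am,9am,8am,11am,10am) (8am,10am,8am,11am,9am) (8am,10am,8am,11am,10am) (9am,10am,9am,11am,10am) — 6.
Postmortem=10am: (8am,9am,8am,11am,9am) (8am,9am,8am,11am,10am) (8am,10am,8am,11am,9am) (8am,10am,8am,11am,10am) (9am,10am,9am,11am,10am) — 5.
Summing: 6 + 6 + 5 = 17.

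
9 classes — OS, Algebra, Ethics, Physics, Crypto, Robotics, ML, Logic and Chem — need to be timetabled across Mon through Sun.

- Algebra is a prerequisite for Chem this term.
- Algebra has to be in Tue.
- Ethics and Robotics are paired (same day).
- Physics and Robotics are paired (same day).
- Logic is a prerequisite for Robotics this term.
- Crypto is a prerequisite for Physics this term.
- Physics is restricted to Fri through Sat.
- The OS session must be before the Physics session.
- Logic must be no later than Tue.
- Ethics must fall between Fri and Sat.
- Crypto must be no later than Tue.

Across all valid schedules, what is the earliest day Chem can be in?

Wed

Precedence pushes Chem to at least Wed.
Chem at Wed is achievable: Crypto -> Mon, OS -> Mon, Logic -> Mon, Algebra -> Tue, ML -> Mon, Robotics -> Fri, Ethics -> Fri, Chem -> Wed, Physics -> Fri.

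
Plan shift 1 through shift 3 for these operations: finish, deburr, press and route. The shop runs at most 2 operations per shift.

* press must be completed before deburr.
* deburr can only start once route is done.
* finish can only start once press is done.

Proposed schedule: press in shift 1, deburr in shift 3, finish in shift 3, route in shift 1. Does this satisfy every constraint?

press must be completed before deburr — holds.
The shop runs at most 2 operations per shift — holds.
deburr can only start once route is done — holds.
finish can only start once press is done — holds.

Yes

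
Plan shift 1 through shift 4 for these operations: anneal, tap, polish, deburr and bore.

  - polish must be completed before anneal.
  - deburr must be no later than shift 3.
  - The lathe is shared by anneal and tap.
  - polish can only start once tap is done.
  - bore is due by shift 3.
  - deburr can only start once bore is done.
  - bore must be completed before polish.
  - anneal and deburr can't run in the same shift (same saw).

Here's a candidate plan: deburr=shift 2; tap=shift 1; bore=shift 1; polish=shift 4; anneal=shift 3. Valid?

deburr must be no later than shift 3 — holds.
polish must be completed before anneal — violated.
polish can only start once tap is done — holds.
bore must be completed before polish — holds.
anneal and deburr can't run in the same shift (same saw) — holds.
deburr can only start once bore is done — holds.
The lathe is shared by anneal and tap — holds.
bore is due by shift 3 — holds.

Invalid. polish must be completed before anneal.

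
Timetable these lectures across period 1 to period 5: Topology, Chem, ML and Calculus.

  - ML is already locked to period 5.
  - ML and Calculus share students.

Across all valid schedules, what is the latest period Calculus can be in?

Calculus at period 4 is achievable: ML=period 5, Chem=period 1, Calculus=period 4, Topology=period 1.
Nothing later works — the conflict constraints rule out every period after period 4.

period 4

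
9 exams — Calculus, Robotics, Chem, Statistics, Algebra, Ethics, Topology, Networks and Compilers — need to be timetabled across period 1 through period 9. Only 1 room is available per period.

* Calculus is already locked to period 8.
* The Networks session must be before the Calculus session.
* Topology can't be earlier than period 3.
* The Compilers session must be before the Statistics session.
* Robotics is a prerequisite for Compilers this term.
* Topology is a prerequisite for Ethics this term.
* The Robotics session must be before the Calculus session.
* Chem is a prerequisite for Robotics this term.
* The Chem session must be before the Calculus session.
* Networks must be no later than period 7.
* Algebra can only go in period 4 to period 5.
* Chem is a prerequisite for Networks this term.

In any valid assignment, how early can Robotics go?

period 2

Precedence pushes Robotics to at least period 2; downstream work caps Robotics at period 7.
Robotics at period 2 is achievable: Networks=period 3, Chem=period 1, Calculus=period 8, Compilers=period 6, Topology=period 5, Ethics=period 9, Robotics=period 2, Algebra=period 4, Statistics=period 7.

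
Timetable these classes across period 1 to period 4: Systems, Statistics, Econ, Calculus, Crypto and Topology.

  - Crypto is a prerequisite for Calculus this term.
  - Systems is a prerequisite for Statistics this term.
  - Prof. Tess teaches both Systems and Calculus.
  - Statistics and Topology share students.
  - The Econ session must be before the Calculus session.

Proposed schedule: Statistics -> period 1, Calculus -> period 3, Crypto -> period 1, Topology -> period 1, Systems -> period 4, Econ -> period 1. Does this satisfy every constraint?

No — it violates: Systems is a prerequisite for Statistics this term

Statistics and Topology share students — violated.
The Econ session must be before the Calculus session — holds.
Crypto is a prerequisite for Calculus this term — holds.
Prof. Tess teaches both Systems and Calculus — holds.
Systems is a prerequisite for Statistics this term — violated.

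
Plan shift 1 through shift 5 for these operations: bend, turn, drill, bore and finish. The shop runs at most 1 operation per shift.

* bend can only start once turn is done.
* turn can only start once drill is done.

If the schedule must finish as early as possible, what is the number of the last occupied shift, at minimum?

The precedence chain requires at least 3 distinct shifts.
With at most 1 per shift and 5 operations, at least 5 shifts are needed.
5 works (last occupied shift: shift 5): for example bore=shift 4, drill=shift 1, turn=shift 2, bend=shift 3, finish=shift 5.

shift 5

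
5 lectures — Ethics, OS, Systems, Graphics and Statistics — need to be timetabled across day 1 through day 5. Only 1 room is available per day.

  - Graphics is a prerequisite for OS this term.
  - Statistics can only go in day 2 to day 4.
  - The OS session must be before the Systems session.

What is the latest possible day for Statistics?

day 4

Statistics is available from day 2; Statistics's own window allows nothing later than day 4.
Statistics at day 4 is achievable: OS in day 2, Systems in day 3, Ethics in day 5, Statistics in day 4, Graphics in day 1.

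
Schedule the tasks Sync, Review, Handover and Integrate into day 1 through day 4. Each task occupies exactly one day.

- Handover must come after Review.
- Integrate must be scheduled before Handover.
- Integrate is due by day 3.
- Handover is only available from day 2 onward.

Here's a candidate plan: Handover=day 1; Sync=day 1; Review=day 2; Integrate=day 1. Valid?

Integrate is due by day 3 — holds.
Handover must come after Review — violated.
Handover is only available from day 2 onward — violated.
Integrate must be scheduled before Handover — violated.

Invalid. Handover must come after Review.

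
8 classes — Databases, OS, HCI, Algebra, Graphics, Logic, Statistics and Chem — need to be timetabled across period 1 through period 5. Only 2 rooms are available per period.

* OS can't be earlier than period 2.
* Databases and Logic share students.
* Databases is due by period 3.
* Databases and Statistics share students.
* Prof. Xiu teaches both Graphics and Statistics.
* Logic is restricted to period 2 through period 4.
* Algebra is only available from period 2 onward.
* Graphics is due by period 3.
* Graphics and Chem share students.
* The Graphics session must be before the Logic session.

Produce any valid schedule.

Logic in period 2, HCI in period 3, Statistics in period 4, Databases in period 1, OS in period 2, Graphics in period 1, Algebra in period 3, Chem in period 4

Checking: Graphics(period 1) before Logic(period 2); Databases(period 1) != Statistics(period 4); Graphics(period 1) != Chem(period 4); Databases(period 1) != Logic(period 2); Graphics(period 1) != Statistics(period 4); Algebra=period 3 in [period 2,period 5]; Logic=period 2 in [period 2,period 4]; OS=period 2 in [period 2,period 5]; Graphics=period 1 in [period 1,period 3]; Databases=period 1 in [period 1,period 3]; max 2 per period (cap 2).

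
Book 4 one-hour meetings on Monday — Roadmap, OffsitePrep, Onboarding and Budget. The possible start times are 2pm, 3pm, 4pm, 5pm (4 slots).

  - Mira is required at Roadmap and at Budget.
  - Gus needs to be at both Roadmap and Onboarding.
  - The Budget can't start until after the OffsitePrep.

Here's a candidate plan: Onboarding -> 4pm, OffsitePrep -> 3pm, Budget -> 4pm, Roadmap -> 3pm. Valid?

Gus needs to be at both Roadmap and Onboarding — holds.
The Budget can't start until after the OffsitePrep — holds.
Mira is required at Roadmap and at Budget — holds.

Valid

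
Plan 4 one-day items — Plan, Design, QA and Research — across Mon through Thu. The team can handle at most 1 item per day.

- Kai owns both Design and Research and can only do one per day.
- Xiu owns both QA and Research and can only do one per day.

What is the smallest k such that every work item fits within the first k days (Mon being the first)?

With at most 1 per day and 4 work items, at least 4 days are needed.
4 works (last occupied day: Thu): for example Plan in Mon; Design in Tue; QA in Wed; Research in Thu.

4 days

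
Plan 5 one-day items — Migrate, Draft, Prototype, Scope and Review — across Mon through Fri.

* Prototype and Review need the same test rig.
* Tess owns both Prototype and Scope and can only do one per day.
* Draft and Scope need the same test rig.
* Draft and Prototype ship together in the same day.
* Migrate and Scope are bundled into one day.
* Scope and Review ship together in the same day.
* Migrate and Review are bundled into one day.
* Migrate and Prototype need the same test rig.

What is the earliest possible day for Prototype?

Mon

Prototype at Mon is achievable: Draft in Mon, Migrate in Tue, Scope in Tue, Prototype in Mon, Review in Tue.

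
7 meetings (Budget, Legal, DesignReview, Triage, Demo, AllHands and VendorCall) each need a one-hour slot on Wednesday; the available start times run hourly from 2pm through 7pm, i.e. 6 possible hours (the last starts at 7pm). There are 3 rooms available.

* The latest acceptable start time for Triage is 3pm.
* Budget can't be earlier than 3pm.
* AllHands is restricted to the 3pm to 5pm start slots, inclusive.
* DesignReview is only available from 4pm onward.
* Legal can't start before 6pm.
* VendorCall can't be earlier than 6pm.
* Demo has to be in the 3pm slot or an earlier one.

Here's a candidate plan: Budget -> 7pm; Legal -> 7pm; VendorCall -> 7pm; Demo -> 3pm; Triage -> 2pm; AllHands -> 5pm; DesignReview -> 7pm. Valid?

No. There are 3 rooms available is not satisfied.

The latest acceptable start time for Triage is 3pm — holds.
Budget can't be earlier than 3pm — holds.
AllHands is restricted to the 3pm to 5pm start slots, inclusive — holds.
Legal can't start before 6pm — holds.
There are 3 rooms available — violated.
Demo has to be in the 3pm slot or an earlier one — holds.
DesignReview is only available from 4pm onward — holds.
VendorCall can't be earlier than 6pm — holds.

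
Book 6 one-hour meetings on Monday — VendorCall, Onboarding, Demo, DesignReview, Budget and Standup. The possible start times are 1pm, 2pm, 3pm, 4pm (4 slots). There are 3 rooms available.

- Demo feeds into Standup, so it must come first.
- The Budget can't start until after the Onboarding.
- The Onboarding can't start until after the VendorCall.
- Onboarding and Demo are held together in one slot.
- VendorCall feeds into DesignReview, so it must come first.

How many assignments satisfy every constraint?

17

Splitting on VendorCall: it can be 1pm (15), 2pm (2). Listing each branch's schedules as (Onboarding, Demo, DesignReview, Budget, Standup):
VendorCall=1pm: (2pm,2pm,2pm,3pm,3pm) (2pm,2pm,2pm,3pm,4pm) (2pm,2pm,2pm,4pm,3pm) (2pm,2pm,2pm,4pm,4pm) (2pm,2pm,3pm,3pm,3pm) (2pm,2pm,3pm,3pm,4pm) (2pm,2pm,3pm,4pm,3pm) (2pm,2pm,3pm,4pm,4pm) (2pm,2pm,4pm,3pm,3pm) (2pm,2pm,4pm,3pm,4pm) (2pm,2pm,4pm,4pm,3pm) (2pm,2pm,4pm,4pm,4pm) (3pm,3pm,2pm,4pm,4pm) (3pm,3pm,3pm,4pm,4pm) (3pm,3pm,4pm,4pm,4pm) — 15.
VendorCall=2pm: (3pm,3pm,3pm,4pm,4pm) (3pm,3pm,4pm,4pm,4pm) — 2.
Summing: 15 + 2 = 17.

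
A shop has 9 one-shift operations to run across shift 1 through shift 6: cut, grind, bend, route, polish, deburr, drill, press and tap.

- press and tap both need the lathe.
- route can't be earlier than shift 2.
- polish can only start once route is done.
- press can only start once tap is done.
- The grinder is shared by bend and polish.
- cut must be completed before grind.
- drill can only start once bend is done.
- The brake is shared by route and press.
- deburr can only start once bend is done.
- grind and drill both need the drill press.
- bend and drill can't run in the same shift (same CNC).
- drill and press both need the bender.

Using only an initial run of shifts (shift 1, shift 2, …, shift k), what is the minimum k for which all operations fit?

The precedence chain requires at least 2 distinct shifts.
Propagating the time windows through the other constraints, polish can't land before shift 3, so the schedule must run through at least shift 3.
3 works (last occupied shift: shift 3): for example polish in shift 3; tap in shift 1; press in shift 3; deburr in shift 2; bend in shift 1; cut in shift 1; route in shift 2; drill in shift 2; grind in shift 3.

3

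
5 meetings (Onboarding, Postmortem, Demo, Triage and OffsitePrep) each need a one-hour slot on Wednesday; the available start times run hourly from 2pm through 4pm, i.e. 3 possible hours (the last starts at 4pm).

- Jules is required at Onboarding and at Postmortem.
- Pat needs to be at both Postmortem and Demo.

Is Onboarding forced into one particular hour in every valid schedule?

Onboarding can be 2pm (e.g. OffsitePrep in 2pm; Triage in 2pm; Demo in 2pm; Onboarding in 2pm; Postmortem in 3pm) or 3pm (e.g. Postmortem in 2pm, OffsitePrep in 2pm, Demo in 3pm, Onboarding in 3pm, Triage in 2pm).

No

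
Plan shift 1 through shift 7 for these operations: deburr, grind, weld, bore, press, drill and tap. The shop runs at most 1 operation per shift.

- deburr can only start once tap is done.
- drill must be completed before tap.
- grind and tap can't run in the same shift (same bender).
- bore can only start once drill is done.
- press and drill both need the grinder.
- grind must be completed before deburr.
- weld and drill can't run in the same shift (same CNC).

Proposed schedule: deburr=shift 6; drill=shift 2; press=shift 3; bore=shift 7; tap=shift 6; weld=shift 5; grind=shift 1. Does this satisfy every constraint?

No — it violates: The shop runs at most 1 operation per shift

bore can only start once drill is done — holds.
The shop runs at most 1 operation per shift — violated.
press and drill both need the grinder — holds.
grind must be completed before deburr — holds.
weld and drill can't run in the same shift (same CNC) — holds.
grind and tap can't run in the same shift (same bender) — holds.
drill must be completed before tap — holds.
deburr can only start once tap is done — violated.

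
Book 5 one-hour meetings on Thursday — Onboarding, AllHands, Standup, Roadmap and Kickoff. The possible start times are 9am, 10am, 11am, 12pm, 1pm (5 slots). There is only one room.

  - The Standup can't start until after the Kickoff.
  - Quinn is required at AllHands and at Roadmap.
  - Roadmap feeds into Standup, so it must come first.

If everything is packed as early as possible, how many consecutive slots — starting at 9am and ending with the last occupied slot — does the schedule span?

The precedence chain requires at least 2 distinct slots.
With at most 1 per slot and 5 meetings, at least 5 slots are needed.
5 works (last occupied slot: 1pm): for example Onboarding=12pm; Kickoff=10am; AllHands=1pm; Standup=11am; Roadmap=9am.

5 slots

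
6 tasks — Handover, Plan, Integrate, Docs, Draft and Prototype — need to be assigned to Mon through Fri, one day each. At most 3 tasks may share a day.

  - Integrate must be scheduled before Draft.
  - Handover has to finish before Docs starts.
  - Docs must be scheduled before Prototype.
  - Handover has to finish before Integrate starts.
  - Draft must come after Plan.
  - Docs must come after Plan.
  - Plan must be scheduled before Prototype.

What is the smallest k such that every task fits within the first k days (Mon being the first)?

3 days

The precedence chain requires at least 3 distinct days.
With at most 3 per day and 6 tasks, at least 2 days are needed.
3 works (last occupied day: Wed): for example Docs -> Tue, Prototype -> Wed, Plan -> Mon, Draft -> Wed, Handover -> Mon, Integrate -> Tue.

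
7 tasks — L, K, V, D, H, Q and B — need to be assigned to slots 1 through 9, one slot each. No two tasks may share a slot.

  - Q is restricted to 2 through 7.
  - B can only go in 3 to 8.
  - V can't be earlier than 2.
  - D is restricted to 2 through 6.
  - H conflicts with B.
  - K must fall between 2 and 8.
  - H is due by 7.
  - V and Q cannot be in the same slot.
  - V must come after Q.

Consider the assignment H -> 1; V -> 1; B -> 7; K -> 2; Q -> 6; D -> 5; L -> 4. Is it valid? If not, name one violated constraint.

Invalid. V can't be earlier than 2.

V must come after Q — violated.
K must fall between 2 and 8 — holds.
D is restricted to 2 through 6 — holds.
B can only go in 3 to 8 — holds.
No two tasks may share a slot — violated.
V can't be earlier than 2 — violated.
V and Q cannot be in the same slot — holds.
Q is restricted to 2 through 7 — holds.
H conflicts with B — holds.
H is due by 7 — holds.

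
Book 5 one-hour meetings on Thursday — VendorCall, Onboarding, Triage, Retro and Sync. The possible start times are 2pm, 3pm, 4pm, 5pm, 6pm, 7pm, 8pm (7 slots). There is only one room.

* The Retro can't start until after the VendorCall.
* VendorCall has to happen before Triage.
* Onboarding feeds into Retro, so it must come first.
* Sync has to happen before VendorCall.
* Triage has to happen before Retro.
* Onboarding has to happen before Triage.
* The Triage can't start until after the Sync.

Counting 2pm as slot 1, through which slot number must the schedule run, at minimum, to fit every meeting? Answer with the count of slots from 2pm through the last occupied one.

The precedence chain requires at least 4 distinct slots.
With at most 1 per slot and 5 meetings, at least 5 slots are needed.
5 works (last occupied slot: 6pm): for example Onboarding in 4pm; VendorCall in 3pm; Sync in 2pm; Retro in 6pm; Triage in 5pm.

5 slots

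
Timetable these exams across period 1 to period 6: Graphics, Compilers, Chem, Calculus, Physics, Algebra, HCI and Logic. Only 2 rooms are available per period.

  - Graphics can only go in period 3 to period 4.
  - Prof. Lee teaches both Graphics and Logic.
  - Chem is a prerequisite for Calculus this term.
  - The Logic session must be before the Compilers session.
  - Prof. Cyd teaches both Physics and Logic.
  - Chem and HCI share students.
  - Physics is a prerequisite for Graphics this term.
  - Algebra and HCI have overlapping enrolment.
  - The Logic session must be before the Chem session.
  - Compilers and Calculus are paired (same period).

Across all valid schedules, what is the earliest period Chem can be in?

period 2

Precedence pushes Chem to at least period 2; downstream work caps Chem at period 5.
Chem at period 2 is achievable: Logic=period 1, Graphics=period 3, Physics=period 2, Chem=period 2, Algebra=period 1, Compilers=period 4, HCI=period 3, Calculus=period 4.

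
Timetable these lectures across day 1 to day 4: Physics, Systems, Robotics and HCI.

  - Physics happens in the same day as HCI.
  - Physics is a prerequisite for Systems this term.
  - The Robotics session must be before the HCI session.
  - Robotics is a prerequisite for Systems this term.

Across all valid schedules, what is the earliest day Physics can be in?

Physics must be in the same day as HCI, which can't be before day 2, so Physics is at least day 2; downstream work caps Physics at day 3.
Physics at day 2 is achievable: Robotics=day 1; HCI=day 2; Physics=day 2; Systems=day 3.

day 2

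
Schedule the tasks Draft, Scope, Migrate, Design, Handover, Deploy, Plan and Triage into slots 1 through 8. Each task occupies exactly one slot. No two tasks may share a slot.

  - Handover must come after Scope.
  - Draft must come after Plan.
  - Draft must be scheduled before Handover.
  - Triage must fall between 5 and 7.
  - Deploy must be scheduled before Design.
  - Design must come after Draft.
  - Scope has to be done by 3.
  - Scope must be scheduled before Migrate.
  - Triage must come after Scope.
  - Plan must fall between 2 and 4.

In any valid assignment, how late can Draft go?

6

Precedence pushes Draft to at least 3; downstream work caps Draft at 7.
Draft at 6 is achievable: Triage -> 5; Migrate -> 3; Draft -> 6; Plan -> 2; Design -> 7; Scope -> 1; Deploy -> 4; Handover -> 8.
Nothing later works — the capacity limit rule out every slot after 6.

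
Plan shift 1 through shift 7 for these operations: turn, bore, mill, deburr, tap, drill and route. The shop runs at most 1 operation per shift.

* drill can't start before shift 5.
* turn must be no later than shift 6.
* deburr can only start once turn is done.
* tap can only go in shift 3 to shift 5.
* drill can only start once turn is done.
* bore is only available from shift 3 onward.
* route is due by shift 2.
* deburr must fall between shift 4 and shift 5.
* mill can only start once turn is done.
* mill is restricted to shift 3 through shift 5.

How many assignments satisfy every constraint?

Splitting on turn: it can be shift 1 (8), shift 2 (8). Listing each branch's schedules as (bore, mill, deburr, tap, drill, route) by shift number:
turn=shift 1: (6,3,4,5,7,2) (6,3,5,4,7,2) (6,4,5,3,7,2) (6,5,4,3,7,2) (7,3,4,5,6,2) (7,3,5,4,6,2) (7,4,5,3,6,2) (7,5,4,3,6,2) — 8.
turn=shift 2: (6,3,4,5,7,1) (6,3,5,4,7,1) (6,4,5,3,7,1) (6,5,4,3,7,1) (7,3,4,5,6,1) (7,3,5,4,6,1) (7,4,5,3,6,1) (7,5,4,3,6,1) — 8.
Summing: 8 + 8 = 16.

16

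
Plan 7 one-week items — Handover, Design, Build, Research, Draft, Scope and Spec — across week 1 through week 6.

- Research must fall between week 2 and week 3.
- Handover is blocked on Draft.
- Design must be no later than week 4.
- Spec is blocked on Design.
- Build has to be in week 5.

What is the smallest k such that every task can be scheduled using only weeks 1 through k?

5

The precedence chain requires at least 2 distinct weeks.
Build can't be placed before week 5, so the schedule must run through at least week 5.
5 works (last occupied week: week 5): for example Design in week 1; Scope in week 1; Research in week 2; Draft in week 1; Handover in week 2; Build in week 5; Spec in week 2.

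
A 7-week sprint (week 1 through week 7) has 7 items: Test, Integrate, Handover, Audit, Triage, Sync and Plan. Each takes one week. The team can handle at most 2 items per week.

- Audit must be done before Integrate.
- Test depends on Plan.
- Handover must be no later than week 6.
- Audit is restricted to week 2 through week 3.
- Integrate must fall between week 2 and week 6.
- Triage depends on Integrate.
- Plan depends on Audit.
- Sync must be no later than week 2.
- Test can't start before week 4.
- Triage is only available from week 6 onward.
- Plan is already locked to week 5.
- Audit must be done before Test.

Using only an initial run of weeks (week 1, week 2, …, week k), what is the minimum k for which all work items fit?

The precedence chain requires at least 3 distinct weeks.
With at most 2 per week and 7 work items, at least 4 weeks are needed.
Triage can't be placed before week 6, so the schedule must run through at least week 6.
6 works (last occupied week: week 6): for example Triage=week 6; Audit=week 2; Test=week 6; Integrate=week 3; Plan=week 5; Handover=week 1; Sync=week 1.

6 weeks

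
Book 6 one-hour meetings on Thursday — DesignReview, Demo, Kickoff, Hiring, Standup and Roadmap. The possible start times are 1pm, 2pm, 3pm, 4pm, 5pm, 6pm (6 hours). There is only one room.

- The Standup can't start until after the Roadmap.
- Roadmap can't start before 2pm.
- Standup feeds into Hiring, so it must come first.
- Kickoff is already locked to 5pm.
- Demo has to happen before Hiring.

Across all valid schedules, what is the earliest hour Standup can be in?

Precedence pushes Standup to at least 3pm; downstream work caps Standup at 5pm.
Standup at 3pm is achievable: DesignReview -> 6pm; Demo -> 1pm; Standup -> 3pm; Hiring -> 4pm; Kickoff -> 5pm; Roadmap -> 2pm.

3pm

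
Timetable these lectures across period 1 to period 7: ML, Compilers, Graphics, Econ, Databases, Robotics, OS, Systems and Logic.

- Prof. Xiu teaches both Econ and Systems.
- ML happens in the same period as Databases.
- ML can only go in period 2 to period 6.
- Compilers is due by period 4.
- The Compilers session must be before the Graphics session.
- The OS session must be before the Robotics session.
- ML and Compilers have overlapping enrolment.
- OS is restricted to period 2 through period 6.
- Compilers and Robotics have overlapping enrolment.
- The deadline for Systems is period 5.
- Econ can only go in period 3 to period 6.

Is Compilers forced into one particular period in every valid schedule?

Compilers can be period 1 (e.g. Systems in period 1; Graphics in period 2; Logic in period 1; Databases in period 2; ML in period 2; Econ in period 3; Robotics in period 3; Compilers in period 1; OS in period 2) or period 2 (e.g. Graphics in period 3, OS in period 2, Databases in period 3, Econ in period 3, ML in period 3, Robotics in period 3, Systems in period 1, Compilers in period 2, Logic in period 1).

No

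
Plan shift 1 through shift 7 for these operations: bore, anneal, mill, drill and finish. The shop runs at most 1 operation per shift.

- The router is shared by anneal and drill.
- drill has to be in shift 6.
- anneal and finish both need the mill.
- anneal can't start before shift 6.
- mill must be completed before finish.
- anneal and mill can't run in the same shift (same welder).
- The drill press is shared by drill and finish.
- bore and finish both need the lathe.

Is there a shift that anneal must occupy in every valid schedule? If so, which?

shift 7

anneal's window is shift 6–shift 7.
drill is fixed at shift 6, and anneal can't share a shift with drill.
So anneal must be shift 7.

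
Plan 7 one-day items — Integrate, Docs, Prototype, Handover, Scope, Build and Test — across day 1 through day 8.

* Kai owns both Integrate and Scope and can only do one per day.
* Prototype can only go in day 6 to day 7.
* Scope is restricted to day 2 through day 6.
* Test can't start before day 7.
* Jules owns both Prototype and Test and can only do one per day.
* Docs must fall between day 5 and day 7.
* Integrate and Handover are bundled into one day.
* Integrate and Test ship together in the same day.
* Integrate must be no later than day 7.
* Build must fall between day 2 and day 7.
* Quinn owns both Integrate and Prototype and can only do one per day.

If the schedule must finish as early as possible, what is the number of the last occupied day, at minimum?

Test can't be placed before day 7, so the schedule must run through at least day 7.
7 works (last occupied day: day 7): for example Build -> day 2, Prototype -> day 6, Integrate -> day 7, Scope -> day 2, Test -> day 7, Handover -> day 7, Docs -> day 5.

7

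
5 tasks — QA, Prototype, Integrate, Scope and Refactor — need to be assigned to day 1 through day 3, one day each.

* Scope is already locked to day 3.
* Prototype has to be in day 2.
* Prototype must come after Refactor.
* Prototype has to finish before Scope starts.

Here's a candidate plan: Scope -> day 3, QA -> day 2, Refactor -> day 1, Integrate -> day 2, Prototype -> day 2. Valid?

Prototype must come after Refactor — holds.
Prototype has to be in day 2 — holds.
Prototype has to finish before Scope starts — holds.
Scope is already locked to day 3 — holds.

Yes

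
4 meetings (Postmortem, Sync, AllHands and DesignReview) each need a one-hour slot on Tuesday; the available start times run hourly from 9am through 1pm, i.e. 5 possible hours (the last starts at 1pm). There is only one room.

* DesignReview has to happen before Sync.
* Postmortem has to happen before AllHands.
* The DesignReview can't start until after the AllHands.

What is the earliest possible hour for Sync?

12pm

Precedence pushes Sync to at least 12pm.
Sync at 12pm is achievable: DesignReview=11am; Sync=12pm; AllHands=10am; Postmortem=9am.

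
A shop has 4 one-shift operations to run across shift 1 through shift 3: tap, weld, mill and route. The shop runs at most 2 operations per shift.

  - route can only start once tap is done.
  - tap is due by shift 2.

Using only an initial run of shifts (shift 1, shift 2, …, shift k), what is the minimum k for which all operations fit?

2

The precedence chain requires at least 2 distinct shifts.
With at most 2 per shift and 4 operations, at least 2 shifts are needed.
2 works (last occupied shift: shift 2): for example route in shift 2; tap in shift 1; mill in shift 2; weld in shift 1.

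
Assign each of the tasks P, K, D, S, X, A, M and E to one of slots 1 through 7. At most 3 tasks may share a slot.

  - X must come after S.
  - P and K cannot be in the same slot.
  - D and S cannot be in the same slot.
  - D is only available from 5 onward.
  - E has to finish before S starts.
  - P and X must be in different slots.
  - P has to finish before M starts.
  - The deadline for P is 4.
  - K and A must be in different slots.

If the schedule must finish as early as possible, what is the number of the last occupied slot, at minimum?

The precedence chain requires at least 3 distinct slots.
With at most 3 per slot and 8 tasks, at least 3 slots are needed.
D can't be placed before 5, so the schedule must run through at least slot 5.
5 works (last occupied slot: 5): for example P=1; A=1; E=1; S=2; K=2; D=5; M=2; X=3.

slot 5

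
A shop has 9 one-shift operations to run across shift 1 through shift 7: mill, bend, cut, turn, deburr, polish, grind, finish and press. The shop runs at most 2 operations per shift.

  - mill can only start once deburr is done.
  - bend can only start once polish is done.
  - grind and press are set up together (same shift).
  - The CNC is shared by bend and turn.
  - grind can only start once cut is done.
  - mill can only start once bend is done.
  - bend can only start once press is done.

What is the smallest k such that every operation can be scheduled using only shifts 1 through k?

5 shifts

The precedence chain requires at least 4 distinct shifts.
With at most 2 per shift and 9 operations, at least 5 shifts are needed.
5 works (last occupied shift: shift 5): for example press=shift 2, turn=shift 4, finish=shift 5, bend=shift 3, polish=shift 1, grind=shift 2, cut=shift 1, deburr=shift 3, mill=shift 4.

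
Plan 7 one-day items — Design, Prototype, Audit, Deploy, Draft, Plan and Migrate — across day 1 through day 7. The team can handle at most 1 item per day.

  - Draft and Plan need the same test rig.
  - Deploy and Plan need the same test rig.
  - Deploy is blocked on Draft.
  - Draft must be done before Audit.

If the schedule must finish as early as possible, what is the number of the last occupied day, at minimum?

7

The precedence chain requires at least 2 distinct days.
With at most 1 per day and 7 tasks, at least 7 days are needed.
7 works (last occupied day: day 7): for example Plan -> day 6; Audit -> day 2; Deploy -> day 3; Migrate -> day 7; Draft -> day 1; Prototype -> day 5; Design -> day 4.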